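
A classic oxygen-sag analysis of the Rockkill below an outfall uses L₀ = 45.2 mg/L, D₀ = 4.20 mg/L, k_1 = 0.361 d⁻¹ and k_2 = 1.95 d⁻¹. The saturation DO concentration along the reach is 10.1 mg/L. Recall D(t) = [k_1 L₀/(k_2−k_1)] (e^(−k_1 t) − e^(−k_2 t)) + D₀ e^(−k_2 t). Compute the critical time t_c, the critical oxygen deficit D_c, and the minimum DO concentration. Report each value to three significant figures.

t_c ≈ 0.730 d; D_c ≈ 6.43 mg/L; min DO ≈ 3.67 mg/L

t_c = [1/(k_2−k_1)] ln[(k_2/k_1)(1 − D₀(k_2−k_1)/(k_1 L₀))]
= [1/(1.95−0.361)] ln[(1.95/0.361)(1 − 4.20×1.589/(0.361×45.2))]
= (1/1.589) ln[5.402 × 0.5910] = 0.6293 × ln(3.192) = 0.6293 × 1.161 = 0.7305 d.
D_c = (k_1/k_2) L₀ e^(−k_1 t_c) = (0.361/1.95) × 45.2 × e^(−0.361×0.7305) = 0.1851 × 45.2 × 0.7682 = 6.428 mg/L.
Minimum DO = C_s − D_c = 10.1 − 6.428 = 3.672 mg/L.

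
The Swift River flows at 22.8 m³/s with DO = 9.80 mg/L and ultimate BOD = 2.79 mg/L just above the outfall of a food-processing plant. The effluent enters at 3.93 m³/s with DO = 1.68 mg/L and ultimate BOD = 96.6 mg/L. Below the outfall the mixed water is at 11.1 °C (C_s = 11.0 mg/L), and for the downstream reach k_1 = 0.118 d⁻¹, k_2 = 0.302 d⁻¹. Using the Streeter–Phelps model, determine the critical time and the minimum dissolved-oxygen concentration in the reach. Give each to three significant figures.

Mixed DO = (22.8×9.80 + 3.93×1.68)/(22.8+3.93) = 230.0/26.73 = 8.606 mg/L.
Mixed L₀ = (22.8×2.79 + 3.93×96.6)/(26.73) = 443.2/26.73 = 16.58 mg/L.
Initial deficit D₀ = C_s − DO₀ = 11.0 − 8.606 = 2.394 mg/L.
t_c = (1/0.1840) ln[(0.302/0.118)(1 − 2.394×0.1840/(0.118×16.58))] = 5.435 × ln(1.983) = 3.721 d.
D_c = (0.118/0.302) × 16.58 × e^(−0.118×3.721) = 0.3907 × 16.58 × 0.6446 = 4.177 mg/L.
Minimum DO = 11.0 − 4.177 = 6.823 mg/L.

t_c ≈ 3.72 d; minimum DO ≈ 6.82 mg/L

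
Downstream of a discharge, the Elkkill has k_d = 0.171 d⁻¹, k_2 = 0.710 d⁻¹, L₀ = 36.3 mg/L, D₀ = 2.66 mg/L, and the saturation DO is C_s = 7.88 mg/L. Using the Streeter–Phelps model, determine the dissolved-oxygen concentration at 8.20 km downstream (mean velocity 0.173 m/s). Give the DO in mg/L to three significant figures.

DO ≈ 3.39 mg/L

Travel time t = x/v = 8.20 km / (0.173 m/s) = 8200 m / 0.173 m/s = 47400 s = 0.5486 d.
k_d L₀/(k_2−k_d) = 0.171×36.3/(0.710−0.171) = 6.207/0.5390 = 11.52 mg/L.
e^(−k_d t) = e^(−0.171×0.5486) = 0.9105; e^(−k_2 t) = e^(−0.710×0.5486) = 0.6774.
D = 11.52 × (0.9105 − 0.6774) + 2.66 × 0.6774 = 2.684 + 1.802 = 4.486 mg/L.
DO = C_s − D = 7.88 − 4.486 = 3.394 mg/L.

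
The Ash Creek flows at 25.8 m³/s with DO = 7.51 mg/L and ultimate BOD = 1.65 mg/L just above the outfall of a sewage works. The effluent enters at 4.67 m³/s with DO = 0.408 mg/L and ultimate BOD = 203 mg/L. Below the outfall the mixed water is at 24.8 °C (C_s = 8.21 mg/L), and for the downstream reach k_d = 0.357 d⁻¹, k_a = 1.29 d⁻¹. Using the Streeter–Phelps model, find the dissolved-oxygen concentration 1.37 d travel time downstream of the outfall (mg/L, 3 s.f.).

Mixed DO = (25.8×7.51 + 4.67×0.408)/(25.8+4.67) = 195.7/30.47 = 6.422 mg/L.
Mixed L₀ = (25.8×1.65 + 4.67×203)/(30.47) = 990.6/30.47 = 32.51 mg/L.
Initial deficit D₀ = C_s − DO₀ = 8.21 − 6.422 = 1.788 mg/L.
D(1.37) = [0.357×32.51/(1.29−0.357)](e^(−0.357×1.37) − e^(−1.29×1.37)) + 1.788 e^(−1.29×1.37)
= 12.44 × (0.6132 − 0.1708) + 1.788 × 0.1708 = 5.809 mg/L.
DO = 8.21 − 5.809 = 2.401 mg/L.

DO ≈ 2.40 mg/L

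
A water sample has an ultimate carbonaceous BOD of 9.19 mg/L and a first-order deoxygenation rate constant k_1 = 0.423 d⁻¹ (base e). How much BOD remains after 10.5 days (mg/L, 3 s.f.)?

L_t = L₀ e^(−k_1 t) = 9.19 × e^(−0.423×10.5) = 9.19 × 0.01178 = 0.1082 mg/L.

L ≈ 0.108 mg/L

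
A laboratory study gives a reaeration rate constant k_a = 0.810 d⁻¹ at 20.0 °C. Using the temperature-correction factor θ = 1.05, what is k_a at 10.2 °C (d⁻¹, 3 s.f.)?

k_a(T₂) = k_a(T₁) · θ^(T₂−T₁) = 0.810 × 1.05^(10.2−20.0)
= 0.810 × 1.05^-9.80 = 0.810 × 0.6199 = 0.5021 d⁻¹.

k_a ≈ 0.502 d⁻¹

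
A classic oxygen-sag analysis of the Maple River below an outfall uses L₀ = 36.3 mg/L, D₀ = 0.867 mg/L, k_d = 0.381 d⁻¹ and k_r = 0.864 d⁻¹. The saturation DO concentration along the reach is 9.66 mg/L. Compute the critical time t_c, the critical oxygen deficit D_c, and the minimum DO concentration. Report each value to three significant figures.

With k_r/k_d = 2.268 and 1 − D₀(k_r−k_d)/(k_d L₀) = 0.9697,
t_c = ln(2.268 × 0.9697) / (0.864 − 0.381) = ln(2.199) / 0.4830 = 0.7880/0.4830 = 1.632 d.
L(t_c) = L₀ e^(−k_d t_c) = 36.3 × 0.5371 = 19.50 mg/L, and at the critical point k_r D_c = k_d L, so D_c = (0.381/0.864) × 19.50 = 8.597 mg/L.
Minimum DO = C_s − D_c = 9.66 − 8.597 = 1.063 mg/L.

t_c ≈ 1.63 d; D_c ≈ 8.60 mg/L; min DO ≈ 1.06 mg/L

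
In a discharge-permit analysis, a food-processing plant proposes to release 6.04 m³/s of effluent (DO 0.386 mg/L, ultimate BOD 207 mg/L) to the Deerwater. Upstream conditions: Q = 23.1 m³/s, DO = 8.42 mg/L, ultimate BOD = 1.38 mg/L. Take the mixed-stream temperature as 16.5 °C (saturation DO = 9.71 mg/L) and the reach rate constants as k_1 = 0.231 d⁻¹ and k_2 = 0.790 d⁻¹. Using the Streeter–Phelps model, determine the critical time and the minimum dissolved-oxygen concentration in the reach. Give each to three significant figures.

t_c ≈ 1.88 d; minimum DO ≈ 1.38 mg/L

Mixed DO = (23.1×8.42 + 6.04×0.386)/(23.1+6.04) = 196.8/29.14 = 6.755 mg/L.
Mixed L₀ = (23.1×1.38 + 6.04×207)/(29.14) = 1282/29.14 = 44.00 mg/L.
Initial deficit D₀ = C_s − DO₀ = 9.71 − 6.755 = 2.955 mg/L.
t_c = (1/0.5590) ln[(0.790/0.231)(1 − 2.955×0.5590/(0.231×44.00))] = 1.789 × ln(2.864) = 1.882 d.
D_c = (0.231/0.790) × 44.00 × e^(−0.231×1.882) = 0.2924 × 44.00 × 0.6474 = 8.329 mg/L.
Minimum DO = 9.71 − 8.329 = 1.381 mg/L.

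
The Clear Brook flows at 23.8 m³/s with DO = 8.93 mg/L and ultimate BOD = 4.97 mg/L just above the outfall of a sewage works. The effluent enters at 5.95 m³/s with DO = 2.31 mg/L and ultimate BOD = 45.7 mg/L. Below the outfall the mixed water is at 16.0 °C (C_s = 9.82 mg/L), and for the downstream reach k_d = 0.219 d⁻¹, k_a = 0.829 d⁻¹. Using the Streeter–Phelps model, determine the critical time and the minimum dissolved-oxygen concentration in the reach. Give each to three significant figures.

Mixed DO = (23.8×8.93 + 5.95×2.31)/(23.8+5.95) = 226.3/29.75 = 7.606 mg/L.
Mixed L₀ = (23.8×4.97 + 5.95×45.7)/(29.75) = 390.2/29.75 = 13.12 mg/L.
Initial deficit D₀ = C_s − DO₀ = 9.82 − 7.606 = 2.214 mg/L.
t_c = (1/0.6100) ln[(0.829/0.219)(1 − 2.214×0.6100/(0.219×13.12))] = 1.639 × ln(2.006) = 1.141 d.
D_c = (0.219/0.829) × 13.12 × e^(−0.219×1.141) = 0.2642 × 13.12 × 0.7789 = 2.699 mg/L.
Minimum DO = 9.82 − 2.699 = 7.121 mg/L.

t_c ≈ 1.14 d; minimum DO ≈ 7.12 mg/L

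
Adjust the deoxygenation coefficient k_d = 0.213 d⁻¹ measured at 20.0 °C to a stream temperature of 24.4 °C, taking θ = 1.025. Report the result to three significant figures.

k_d ≈ 0.237 d⁻¹

k_d(T₂) = k_d(T₁) · θ^(T₂−T₁) = 0.213 × 1.025^(24.4−20.0)
= 0.213 × 1.025^4.40 = 0.213 × 1.115 = 0.2374 d⁻¹.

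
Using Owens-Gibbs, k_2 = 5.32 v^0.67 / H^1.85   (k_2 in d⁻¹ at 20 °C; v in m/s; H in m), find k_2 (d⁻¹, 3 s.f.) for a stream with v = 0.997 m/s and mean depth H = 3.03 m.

k_2 ≈ 0.683 d⁻¹

k_2 = 5.32 × 0.997^0.67 / 3.03^1.85 = 5.32 × 0.9980 / 7.774 = 0.6829 d⁻¹.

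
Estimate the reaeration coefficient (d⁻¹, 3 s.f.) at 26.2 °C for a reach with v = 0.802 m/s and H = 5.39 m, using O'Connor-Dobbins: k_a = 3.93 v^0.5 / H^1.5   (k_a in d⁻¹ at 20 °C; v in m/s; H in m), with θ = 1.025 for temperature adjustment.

k_a(20) = 3.93 × 0.802^0.5 / 5.39^1.5 = 3.93 × 0.8955 / 12.51 = 0.2813 d⁻¹.
k_a(26.2) = 0.2813 × 1.025^(26.2−20) = 0.2813 × 1.165 = 0.3278 d⁻¹.

k_a ≈ 0.328 d⁻¹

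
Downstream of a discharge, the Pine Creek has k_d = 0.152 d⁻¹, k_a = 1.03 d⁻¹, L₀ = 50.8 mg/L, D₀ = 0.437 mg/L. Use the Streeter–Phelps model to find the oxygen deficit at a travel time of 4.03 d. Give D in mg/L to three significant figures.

k_d L₀/(k_a−k_d) = 0.152×50.8/(1.03−0.152) = 7.722/0.8780 = 8.795 mg/L.
e^(−k_d t) = e^(−0.152×4.030) = 0.5420; e^(−k_a t) = e^(−1.03×4.030) = 0.01575.
D = 8.795 × (0.5420 − 0.01575) + 0.437 × 0.01575 = 4.628 + 0.006883 = 4.635 mg/L.

D ≈ 4.63 mg/L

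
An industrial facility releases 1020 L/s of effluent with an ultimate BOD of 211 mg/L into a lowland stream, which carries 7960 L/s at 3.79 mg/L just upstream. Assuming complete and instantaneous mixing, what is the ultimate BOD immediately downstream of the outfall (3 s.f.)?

Flow-weighted mixing: C = (Q_r C_r + Q_w C_w)/(Q_r + Q_w)
= (7960×3.79 + 1020×211)/(7960 + 1020) = 245400/8980 = 27.33 mg/L.

27.3 mg/L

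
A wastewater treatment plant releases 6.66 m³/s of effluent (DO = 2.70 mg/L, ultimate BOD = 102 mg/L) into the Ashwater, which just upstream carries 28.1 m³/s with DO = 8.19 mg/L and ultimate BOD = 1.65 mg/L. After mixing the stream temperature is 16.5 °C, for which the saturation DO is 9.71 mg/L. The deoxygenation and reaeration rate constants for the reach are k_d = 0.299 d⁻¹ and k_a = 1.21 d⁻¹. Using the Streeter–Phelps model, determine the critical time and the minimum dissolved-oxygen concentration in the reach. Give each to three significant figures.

Mixed DO = (28.1×8.19 + 6.66×2.70)/(28.1+6.66) = 248.1/34.76 = 7.138 mg/L.
Mixed L₀ = (28.1×1.65 + 6.66×102)/(34.76) = 725.7/34.76 = 20.88 mg/L.
Initial deficit D₀ = C_s − DO₀ = 9.71 − 7.138 = 2.572 mg/L.
t_c = (1/0.9110) ln[(1.21/0.299)(1 − 2.572×0.9110/(0.299×20.88))] = 1.098 × ln(2.528) = 1.018 d.
D_c = (0.299/1.21) × 20.88 × e^(−0.299×1.018) = 0.2471 × 20.88 × 0.7376 = 3.805 mg/L.
Minimum DO = 9.71 − 3.805 = 5.905 mg/L.

t_c ≈ 1.02 d; minimum DO ≈ 5.90 mg/L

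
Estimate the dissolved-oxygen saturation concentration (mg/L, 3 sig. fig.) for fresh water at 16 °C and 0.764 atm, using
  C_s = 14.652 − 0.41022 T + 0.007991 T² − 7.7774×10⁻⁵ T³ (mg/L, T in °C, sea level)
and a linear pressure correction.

At sea level: C_s = 14.652 − 0.41022×16 + 0.007991×16² − 7.7774×10⁻⁵×16³ = 9.816 mg/L.
Pressure correction: C_s' = 9.816 × 0.764 = 7.499 mg/L.

C_s ≈ 7.50 mg/L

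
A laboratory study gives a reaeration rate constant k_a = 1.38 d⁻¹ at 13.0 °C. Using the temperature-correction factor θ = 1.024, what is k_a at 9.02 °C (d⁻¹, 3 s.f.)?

k_a ≈ 1.26 d⁻¹

k_a(T₂) = k_a(T₁) · θ^(T₂−T₁) = 1.38 × 1.024^(9.02−13.0)
= 1.38 × 1.024^-3.98 = 1.38 × 0.9099 = 1.256 d⁻¹.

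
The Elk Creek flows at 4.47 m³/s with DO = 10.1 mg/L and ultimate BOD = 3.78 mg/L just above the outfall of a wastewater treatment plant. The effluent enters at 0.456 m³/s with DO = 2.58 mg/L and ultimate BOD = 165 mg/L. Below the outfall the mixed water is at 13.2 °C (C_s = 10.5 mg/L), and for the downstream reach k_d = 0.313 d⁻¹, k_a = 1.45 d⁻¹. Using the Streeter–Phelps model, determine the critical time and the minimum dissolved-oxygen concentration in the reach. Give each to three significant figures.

Mixed DO = (4.47×10.1 + 0.456×2.58)/(4.47+0.456) = 46.32/4.926 = 9.404 mg/L.
Mixed L₀ = (4.47×3.78 + 0.456×165)/(4.926) = 92.14/4.926 = 18.70 mg/L.
Initial deficit D₀ = C_s − DO₀ = 10.5 − 9.404 = 1.096 mg/L.
t_c = (1/1.137) ln[(1.45/0.313)(1 − 1.096×1.137/(0.313×18.70))] = 0.8795 × ln(3.646) = 1.138 d.
D_c = (0.313/1.45) × 18.70 × e^(−0.313×1.138) = 0.2159 × 18.70 × 0.7004 = 2.828 mg/L.
Minimum DO = 10.5 − 2.828 = 7.672 mg/L.

t_c ≈ 1.14 d; minimum DO ≈ 7.67 mg/L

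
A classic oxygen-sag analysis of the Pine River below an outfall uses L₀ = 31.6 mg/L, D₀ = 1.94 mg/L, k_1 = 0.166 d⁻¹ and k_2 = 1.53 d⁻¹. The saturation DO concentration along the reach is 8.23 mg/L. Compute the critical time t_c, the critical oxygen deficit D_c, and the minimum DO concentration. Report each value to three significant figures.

t_c ≈ 1.11 d; D_c ≈ 2.85 mg/L; min DO ≈ 5.38 mg/L

At the critical point dD/dt = 0, so k_1 L₀ e^(−k_1 t) = k_2 D. Substituting D(t) from the Streeter–Phelps equation and solving for t gives
t_c = ln[(k_2/k_1)(1 − D₀(k_2−k_1)/(k_1 L₀))] / (k_2−k_1).
Here k_2−k_1 = 1.364 d⁻¹ and 1 − D₀(k_2−k_1)/(k_1 L₀) = 1 − 1.94×1.364/(0.166×31.6) = 0.4955, so
t_c = ln(9.217 × 0.4955) / 1.364 = 1.519 / 1.364 = 1.114 d.
D_c = (k_1/k_2) L₀ e^(−k_1 t_c) = (0.166/1.53) × 31.6 × e^(−0.166×1.114) = 0.1085 × 31.6 × 0.8312 = 2.850 mg/L.
Minimum DO = C_s − D_c = 8.23 − 2.850 = 5.380 mg/L.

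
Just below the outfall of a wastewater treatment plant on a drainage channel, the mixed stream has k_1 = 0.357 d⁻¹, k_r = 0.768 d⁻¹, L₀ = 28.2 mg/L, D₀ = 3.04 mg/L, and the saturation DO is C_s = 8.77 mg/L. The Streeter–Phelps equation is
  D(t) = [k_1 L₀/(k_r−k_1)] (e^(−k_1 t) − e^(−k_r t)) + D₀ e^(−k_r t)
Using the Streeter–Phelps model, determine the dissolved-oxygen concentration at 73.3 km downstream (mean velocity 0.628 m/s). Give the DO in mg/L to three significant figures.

Travel time t = x/v = 73.3 km / (0.628 m/s) = 73300 m / 0.628 m/s = 116700 s = 1.351 d.
k_1 L₀/(k_r−k_1) = 0.357×28.2/(0.768−0.357) = 10.07/0.4110 = 24.49 mg/L.
e^(−k_1 t) = e^(−0.357×1.351) = 0.6174; e^(−k_r t) = e^(−0.768×1.351) = 0.3543.
D = 24.49 × (0.6174 − 0.3543) + 3.04 × 0.3543 = 6.443 + 1.077 = 7.520 mg/L.
DO = C_s − D = 8.77 − 7.520 = 1.250 mg/L.

DO ≈ 1.25 mg/L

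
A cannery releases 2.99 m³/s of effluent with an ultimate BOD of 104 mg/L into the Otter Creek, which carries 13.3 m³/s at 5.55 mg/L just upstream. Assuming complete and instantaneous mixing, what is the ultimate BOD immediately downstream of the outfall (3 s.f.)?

Flow-weighted mixing: C = (Q_r C_r + Q_w C_w)/(Q_r + Q_w)
= (13.3×5.55 + 2.99×104)/(13.3 + 2.99) = 384.8/16.29 = 23.62 mg/L.

23.6 mg/L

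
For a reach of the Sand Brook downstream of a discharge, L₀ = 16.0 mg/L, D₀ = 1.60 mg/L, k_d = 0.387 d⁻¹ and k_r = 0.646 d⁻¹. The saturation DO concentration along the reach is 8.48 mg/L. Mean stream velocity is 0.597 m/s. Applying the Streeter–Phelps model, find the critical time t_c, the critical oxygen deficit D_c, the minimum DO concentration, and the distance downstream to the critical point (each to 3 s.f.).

t_c ≈ 1.71 d; D_c ≈ 4.94 mg/L; min DO ≈ 3.54 mg/L; x_c ≈ 88.2 km

At the critical point dD/dt = 0, so k_d L₀ e^(−k_d t) = k_r D. Substituting D(t) from the Streeter–Phelps equation and solving for t gives
t_c = ln[(k_r/k_d)(1 − D₀(k_r−k_d)/(k_d L₀))] / (k_r−k_d).
Here k_r−k_d = 0.2590 d⁻¹ and 1 − D₀(k_r−k_d)/(k_d L₀) = 1 − 1.60×0.2590/(0.387×16.0) = 0.9331, so
t_c = ln(1.669 × 0.9331) / 0.2590 = 0.4431 / 0.2590 = 1.711 d.
D_c = (k_d/k_r) L₀ e^(−k_d t_c) = (0.387/0.646) × 16.0 × e^(−0.387×1.711) = 0.5991 × 16.0 × 0.5158 = 4.944 mg/L.
Minimum DO = C_s − D_c = 8.48 − 4.944 = 3.536 mg/L.
x_c = v t_c = 0.597 m/s × 1.711 d × 86400 s/d = 88250 m ≈ 88.2 km.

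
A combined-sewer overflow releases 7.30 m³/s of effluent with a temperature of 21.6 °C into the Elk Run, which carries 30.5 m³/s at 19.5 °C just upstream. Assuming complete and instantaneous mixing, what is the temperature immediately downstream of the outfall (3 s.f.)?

Flow-weighted mixing: C = (Q_r C_r + Q_w C_w)/(Q_r + Q_w)
= (30.5×19.5 + 7.30×21.6)/(30.5 + 7.30) = 752.4/37.80 = 19.91 °C.

19.9 °C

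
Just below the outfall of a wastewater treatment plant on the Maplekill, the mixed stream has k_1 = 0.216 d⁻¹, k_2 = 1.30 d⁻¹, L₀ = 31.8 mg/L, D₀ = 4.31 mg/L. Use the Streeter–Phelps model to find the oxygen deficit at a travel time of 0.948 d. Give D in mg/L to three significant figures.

D ≈ 4.57 mg/L

k_1 L₀/(k_2−k_1) = 0.216×31.8/(1.30−0.216) = 6.869/1.084 = 6.337 mg/L.
e^(−k_1 t) = e^(−0.216×0.9480) = 0.8148; e^(−k_2 t) = e^(−1.30×0.9480) = 0.2916.
D = 6.337 × (0.8148 − 0.2916) + 4.31 × 0.2916 = 3.316 + 1.257 = 4.572 mg/L.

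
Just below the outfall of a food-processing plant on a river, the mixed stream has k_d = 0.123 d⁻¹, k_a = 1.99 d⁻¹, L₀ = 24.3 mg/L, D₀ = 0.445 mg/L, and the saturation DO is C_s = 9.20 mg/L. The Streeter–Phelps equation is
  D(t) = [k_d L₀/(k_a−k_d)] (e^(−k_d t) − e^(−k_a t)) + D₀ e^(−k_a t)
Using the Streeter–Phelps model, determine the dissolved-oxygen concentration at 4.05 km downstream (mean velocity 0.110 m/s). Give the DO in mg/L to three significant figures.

Travel time t = x/v = 4.05 km / (0.110 m/s) = 4050 m / 0.110 m/s = 36820 s = 0.4261 d.
k_d L₀/(k_a−k_d) = 0.123×24.3/(1.99−0.123) = 2.989/1.867 = 1.601 mg/L.
e^(−k_d t) = e^(−0.123×0.4261) = 0.9489; e^(−k_a t) = e^(−1.99×0.4261) = 0.4283.
D = 1.601 × (0.9489 − 0.4283) + 0.445 × 0.4283 = 0.8335 + 0.1906 = 1.024 mg/L.
DO = C_s − D = 9.20 − 1.024 = 8.176 mg/L.

DO ≈ 8.18 mg/L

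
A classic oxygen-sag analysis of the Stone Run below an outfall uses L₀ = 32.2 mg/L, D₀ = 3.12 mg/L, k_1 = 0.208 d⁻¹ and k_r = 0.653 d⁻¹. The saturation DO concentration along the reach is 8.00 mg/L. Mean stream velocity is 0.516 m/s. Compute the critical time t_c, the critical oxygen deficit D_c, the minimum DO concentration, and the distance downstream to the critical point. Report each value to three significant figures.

t_c = [1/(k_r−k_1)] ln[(k_r/k_1)(1 − D₀(k_r−k_1)/(k_1 L₀))]
= [1/(0.653−0.208)] ln[(0.653/0.208)(1 − 3.12×0.4450/(0.208×32.2))]
= (1/0.4450) ln[3.139 × 0.7927] = 2.247 × ln(2.489) = 2.247 × 0.9117 = 2.049 d.
D_c = (k_1/k_r) L₀ e^(−k_1 t_c) = (0.208/0.653) × 32.2 × e^(−0.208×2.049) = 0.3185 × 32.2 × 0.6530 = 6.698 mg/L.
Minimum DO = C_s − D_c = 8.00 − 6.698 = 1.302 mg/L.
x_c = v t_c = 0.516 m/s × 2.049 d × 86400 s/d = 91340 m ≈ 91.3 km.

t_c ≈ 2.05 d; D_c ≈ 6.70 mg/L; min DO ≈ 1.30 mg/L; x_c ≈ 91.3 km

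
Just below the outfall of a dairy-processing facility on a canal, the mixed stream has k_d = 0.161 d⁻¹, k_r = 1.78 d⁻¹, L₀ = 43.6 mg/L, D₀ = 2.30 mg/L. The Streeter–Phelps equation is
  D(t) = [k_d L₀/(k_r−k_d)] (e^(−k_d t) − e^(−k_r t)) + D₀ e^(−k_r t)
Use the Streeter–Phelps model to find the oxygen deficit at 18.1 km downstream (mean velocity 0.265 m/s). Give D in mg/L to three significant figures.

Travel time t = x/v = 18.1 km / (0.265 m/s) = 18100 m / 0.265 m/s = 68300 s = 0.7905 d.
k_d L₀/(k_r−k_d) = 0.161×43.6/(1.78−0.161) = 7.020/1.619 = 4.336 mg/L.
e^(−k_d t) = e^(−0.161×0.7905) = 0.8805; e^(−k_r t) = e^(−1.78×0.7905) = 0.2448.
D = 4.336 × (0.8805 − 0.2448) + 2.30 × 0.2448 = 2.756 + 0.5631 = 3.319 mg/L.

D ≈ 3.32 mg/L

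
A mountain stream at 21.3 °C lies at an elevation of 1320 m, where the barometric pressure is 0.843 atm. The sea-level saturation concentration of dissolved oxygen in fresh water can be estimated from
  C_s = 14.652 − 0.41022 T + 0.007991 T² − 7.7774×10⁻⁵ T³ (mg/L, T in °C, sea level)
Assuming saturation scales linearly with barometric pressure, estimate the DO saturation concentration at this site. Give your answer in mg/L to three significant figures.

C_s ≈ 7.41 mg/L

At sea level: C_s = 14.652 − 0.41022×21.3 + 0.007991×21.3² − 7.7774×10⁻⁵×21.3³ = 8.788 mg/L.
Pressure correction: C_s' = 8.788 × 0.843 = 7.408 mg/L.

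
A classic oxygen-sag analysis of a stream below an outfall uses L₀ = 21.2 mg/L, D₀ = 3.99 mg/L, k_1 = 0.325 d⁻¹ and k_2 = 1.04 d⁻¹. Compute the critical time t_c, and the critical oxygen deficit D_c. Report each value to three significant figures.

With k_2/k_1 = 3.200 and 1 − D₀(k_2−k_1)/(k_1 L₀) = 0.5859,
t_c = ln(3.200 × 0.5859) / (1.04 − 0.325) = ln(1.875) / 0.7150 = 0.6286/0.7150 = 0.8792 d.
D_c = (k_1/k_2) L₀ e^(−k_1 t_c) = (0.325/1.04) × 21.2 × e^(−0.325×0.8792) = 0.3125 × 21.2 × 0.7515 = 4.978 mg/L.

t_c ≈ 0.879 d; D_c ≈ 4.98 mg/L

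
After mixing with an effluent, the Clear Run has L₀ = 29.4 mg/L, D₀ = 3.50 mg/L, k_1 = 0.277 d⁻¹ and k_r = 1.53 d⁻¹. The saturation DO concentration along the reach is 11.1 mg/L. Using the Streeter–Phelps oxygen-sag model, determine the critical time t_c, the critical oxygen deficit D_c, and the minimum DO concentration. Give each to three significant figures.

With k_r/k_1 = 5.523 and 1 − D₀(k_r−k_1)/(k_1 L₀) = 0.4615,
t_c = ln(5.523 × 0.4615) / (1.53 − 0.277) = ln(2.549) / 1.253 = 0.9357/1.253 = 0.7468 d.
L(t_c) = L₀ e^(−k_1 t_c) = 29.4 × 0.8131 = 23.91 mg/L, and at the critical point k_r D_c = k_1 L, so D_c = (0.277/1.53) × 23.91 = 4.328 mg/L.
Minimum DO = C_s − D_c = 11.1 − 4.328 = 6.772 mg/L.

t_c ≈ 0.747 d; D_c ≈ 4.33 mg/L; min DO ≈ 6.77 mg/L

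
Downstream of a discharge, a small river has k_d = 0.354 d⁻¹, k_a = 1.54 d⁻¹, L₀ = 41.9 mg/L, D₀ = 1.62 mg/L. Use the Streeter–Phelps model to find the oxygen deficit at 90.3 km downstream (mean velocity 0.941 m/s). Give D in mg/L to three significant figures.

Travel time t = x/v = 90.3 km / (0.941 m/s) = 90300 m / 0.941 m/s = 95960 s = 1.111 d.
k_d L₀/(k_a−k_d) = 0.354×41.9/(1.54−0.354) = 14.83/1.186 = 12.51 mg/L.
e^(−k_d t) = e^(−0.354×1.111) = 0.6749; e^(−k_a t) = e^(−1.54×1.111) = 0.1808.
D = 12.51 × (0.6749 − 0.1808) + 1.62 × 0.1808 = 6.180 + 0.2929 = 6.473 mg/L.

D ≈ 6.47 mg/L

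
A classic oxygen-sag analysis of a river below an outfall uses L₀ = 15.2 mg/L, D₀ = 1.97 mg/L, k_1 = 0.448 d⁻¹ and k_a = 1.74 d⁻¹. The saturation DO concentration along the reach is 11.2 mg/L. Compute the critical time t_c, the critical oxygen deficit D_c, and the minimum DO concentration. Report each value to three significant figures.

At the critical point dD/dt = 0, so k_1 L₀ e^(−k_1 t) = k_a D. Substituting D(t) from the Streeter–Phelps equation and solving for t gives
t_c = ln[(k_a/k_1)(1 − D₀(k_a−k_1)/(k_1 L₀))] / (k_a−k_1).
Here k_a−k_1 = 1.292 d⁻¹ and 1 − D₀(k_a−k_1)/(k_1 L₀) = 1 − 1.97×1.292/(0.448×15.2) = 0.6262, so
t_c = ln(3.884 × 0.6262) / 1.292 = 0.8888 / 1.292 = 0.6879 d.
D_c = (k_1/k_a) L₀ e^(−k_1 t_c) = (0.448/1.74) × 15.2 × e^(−0.448×0.6879) = 0.2575 × 15.2 × 0.7348 = 2.876 mg/L.
Minimum DO = C_s − D_c = 11.2 − 2.876 = 8.324 mg/L.

t_c ≈ 0.688 d; D_c ≈ 2.88 mg/L; min DO ≈ 8.32 mg/L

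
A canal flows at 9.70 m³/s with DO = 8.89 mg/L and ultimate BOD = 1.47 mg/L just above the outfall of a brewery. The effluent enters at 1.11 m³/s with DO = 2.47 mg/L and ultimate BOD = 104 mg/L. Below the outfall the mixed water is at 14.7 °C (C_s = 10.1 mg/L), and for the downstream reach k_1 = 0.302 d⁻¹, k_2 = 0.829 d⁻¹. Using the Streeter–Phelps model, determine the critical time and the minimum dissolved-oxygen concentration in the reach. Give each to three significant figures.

t_c ≈ 1.31 d; minimum DO ≈ 7.16 mg/L

Mixed DO = (9.70×8.89 + 1.11×2.47)/(9.70+1.11) = 88.97/10.81 = 8.231 mg/L.
Mixed L₀ = (9.70×1.47 + 1.11×104)/(10.81) = 129.7/10.81 = 12.00 mg/L.
Initial deficit D₀ = C_s − DO₀ = 10.1 − 8.231 = 1.869 mg/L.
t_c = (1/0.5270) ln[(0.829/0.302)(1 − 1.869×0.5270/(0.302×12.00))] = 1.898 × ln(1.999) = 1.314 d.
D_c = (0.302/0.829) × 12.00 × e^(−0.302×1.314) = 0.3643 × 12.00 × 0.6724 = 2.939 mg/L.
Minimum DO = 10.1 − 2.939 = 7.161 mg/L.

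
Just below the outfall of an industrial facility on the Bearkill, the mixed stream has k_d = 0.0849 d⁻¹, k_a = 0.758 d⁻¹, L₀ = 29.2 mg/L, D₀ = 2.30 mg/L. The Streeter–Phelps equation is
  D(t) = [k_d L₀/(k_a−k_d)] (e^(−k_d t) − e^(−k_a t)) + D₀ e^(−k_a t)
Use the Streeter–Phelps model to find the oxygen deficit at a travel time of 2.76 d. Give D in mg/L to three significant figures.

k_d L₀/(k_a−k_d) = 0.0849×29.2/(0.758−0.0849) = 2.479/0.6731 = 3.683 mg/L.
e^(−k_d t) = e^(−0.0849×2.760) = 0.7911; e^(−k_a t) = e^(−0.758×2.760) = 0.1234.
D = 3.683 × (0.7911 − 0.1234) + 2.30 × 0.1234 = 2.459 + 0.2839 = 2.743 mg/L.

D ≈ 2.74 mg/L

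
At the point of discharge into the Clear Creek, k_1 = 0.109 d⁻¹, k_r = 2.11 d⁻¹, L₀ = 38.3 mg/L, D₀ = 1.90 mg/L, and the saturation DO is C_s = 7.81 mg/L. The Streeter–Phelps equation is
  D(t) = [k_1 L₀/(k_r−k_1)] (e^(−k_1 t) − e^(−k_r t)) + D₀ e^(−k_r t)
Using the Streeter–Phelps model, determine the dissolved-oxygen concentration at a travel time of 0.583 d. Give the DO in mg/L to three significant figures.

k_1 L₀/(k_r−k_1) = 0.109×38.3/(2.11−0.109) = 4.175/2.001 = 2.086 mg/L.
e^(−k_1 t) = e^(−0.109×0.5830) = 0.9384; e^(−k_r t) = e^(−2.11×0.5830) = 0.2923.
D = 2.086 × (0.9384 − 0.2923) + 1.90 × 0.2923 = 1.348 + 0.5553 = 1.903 mg/L.
DO = C_s − D = 7.81 − 1.903 = 5.907 mg/L.

DO ≈ 5.91 mg/L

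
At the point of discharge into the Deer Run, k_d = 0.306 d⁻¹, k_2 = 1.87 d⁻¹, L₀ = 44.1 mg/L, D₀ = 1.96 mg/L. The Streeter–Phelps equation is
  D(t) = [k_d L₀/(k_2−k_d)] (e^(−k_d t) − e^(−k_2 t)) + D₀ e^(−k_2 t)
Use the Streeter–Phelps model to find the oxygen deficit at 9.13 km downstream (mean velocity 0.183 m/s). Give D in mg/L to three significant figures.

D ≈ 4.97 mg/L

Travel time t = x/v = 9.13 km / (0.183 m/s) = 9130 m / 0.183 m/s = 49890 s = 0.5774 d.
k_d L₀/(k_2−k_d) = 0.306×44.1/(1.87−0.306) = 13.49/1.564 = 8.628 mg/L.
e^(−k_d t) = e^(−0.306×0.5774) = 0.8380; e^(−k_2 t) = e^(−1.87×0.5774) = 0.3397.
D = 8.628 × (0.8380 − 0.3397) + 1.96 × 0.3397 = 4.300 + 0.6657 = 4.966 mg/L.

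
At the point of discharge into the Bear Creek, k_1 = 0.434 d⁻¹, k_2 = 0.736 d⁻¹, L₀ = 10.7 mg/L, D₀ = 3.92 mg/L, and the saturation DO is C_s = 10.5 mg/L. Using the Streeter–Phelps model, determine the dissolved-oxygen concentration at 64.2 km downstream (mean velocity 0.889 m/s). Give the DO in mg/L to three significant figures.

Travel time t = x/v = 64.2 km / (0.889 m/s) = 64200 m / 0.889 m/s = 72220 s = 0.8358 d.
k_1 L₀/(k_2−k_1) = 0.434×10.7/(0.736−0.434) = 4.644/0.3020 = 15.38 mg/L.
e^(−k_1 t) = e^(−0.434×0.8358) = 0.6958; e^(−k_2 t) = e^(−0.736×0.8358) = 0.5405.
D = 15.38 × (0.6958 − 0.5405) + 3.92 × 0.5405 = 2.387 + 2.119 = 4.506 mg/L.
DO = C_s − D = 10.5 − 4.506 = 5.994 mg/L.

DO ≈ 5.99 mg/L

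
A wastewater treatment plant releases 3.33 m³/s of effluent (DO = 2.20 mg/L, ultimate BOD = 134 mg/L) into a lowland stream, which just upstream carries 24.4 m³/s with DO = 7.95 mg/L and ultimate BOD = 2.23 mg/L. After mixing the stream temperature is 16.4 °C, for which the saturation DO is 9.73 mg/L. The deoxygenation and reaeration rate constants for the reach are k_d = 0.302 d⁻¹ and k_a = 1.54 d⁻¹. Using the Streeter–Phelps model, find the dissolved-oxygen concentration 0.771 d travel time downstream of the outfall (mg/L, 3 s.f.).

Mixed DO = (24.4×7.95 + 3.33×2.20)/(24.4+3.33) = 201.3/27.73 = 7.260 mg/L.
Mixed L₀ = (24.4×2.23 + 3.33×134)/(27.73) = 500.6/27.73 = 18.05 mg/L.
Initial deficit D₀ = C_s − DO₀ = 9.73 − 7.260 = 2.470 mg/L.
D(0.771) = [0.302×18.05/(1.54−0.302)](e^(−0.302×0.771) − e^(−1.54×0.771)) + 2.470 e^(−1.54×0.771)
= 4.404 × (0.7923 − 0.3050) + 2.470 × 0.3050 = 2.899 mg/L.
DO = 9.73 − 2.899 = 6.831 mg/L.

DO ≈ 6.83 mg/L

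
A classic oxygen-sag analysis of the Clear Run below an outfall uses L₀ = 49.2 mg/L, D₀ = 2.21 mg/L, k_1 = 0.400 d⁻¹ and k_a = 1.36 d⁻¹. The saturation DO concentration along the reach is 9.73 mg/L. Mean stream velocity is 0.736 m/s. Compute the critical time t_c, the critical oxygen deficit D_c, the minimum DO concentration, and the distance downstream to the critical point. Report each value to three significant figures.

At the critical point dD/dt = 0, so k_1 L₀ e^(−k_1 t) = k_a D. Substituting D(t) from the Streeter–Phelps equation and solving for t gives
t_c = ln[(k_a/k_1)(1 − D₀(k_a−k_1)/(k_1 L₀))] / (k_a−k_1).
Here k_a−k_1 = 0.9600 d⁻¹ and 1 − D₀(k_a−k_1)/(k_1 L₀) = 1 − 2.21×0.9600/(0.400×49.2) = 0.8922, so
t_c = ln(3.400 × 0.8922) / 0.9600 = 1.110 / 0.9600 = 1.156 d.
D_c = (k_1/k_a) L₀ e^(−k_1 t_c) = (0.400/1.36) × 49.2 × e^(−0.400×1.156) = 0.2941 × 49.2 × 0.6298 = 9.113 mg/L.
Minimum DO = C_s − D_c = 9.73 − 9.113 = 0.6166 mg/L.
x_c = v t_c = 0.736 m/s × 1.156 d × 86400 s/d = 73510 m ≈ 73.5 km.

t_c ≈ 1.16 d; D_c ≈ 9.11 mg/L; min DO ≈ 0.617 mg/L; x_c ≈ 73.5 km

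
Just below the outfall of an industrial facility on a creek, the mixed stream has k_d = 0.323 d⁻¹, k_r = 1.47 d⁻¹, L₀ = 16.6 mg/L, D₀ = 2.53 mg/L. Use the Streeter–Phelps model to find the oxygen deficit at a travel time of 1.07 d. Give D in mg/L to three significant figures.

D ≈ 2.86 mg/L

k_d L₀/(k_r−k_d) = 0.323×16.6/(1.47−0.323) = 5.362/1.147 = 4.675 mg/L.
e^(−k_d t) = e^(−0.323×1.070) = 0.7078; e^(−k_r t) = e^(−1.47×1.070) = 0.2074.
D = 4.675 × (0.7078 − 0.2074) + 2.53 × 0.2074 = 2.339 + 0.5248 = 2.864 mg/L.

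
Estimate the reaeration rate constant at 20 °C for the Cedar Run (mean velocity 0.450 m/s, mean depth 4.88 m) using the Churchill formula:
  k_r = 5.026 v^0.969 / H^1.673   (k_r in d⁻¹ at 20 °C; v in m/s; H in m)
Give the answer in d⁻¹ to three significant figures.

k_r = 5.026 × 0.450^0.969 / 4.88^1.673 = 5.026 × 0.4613 / 14.18 = 0.1635 d⁻¹.

k_r ≈ 0.163 d⁻¹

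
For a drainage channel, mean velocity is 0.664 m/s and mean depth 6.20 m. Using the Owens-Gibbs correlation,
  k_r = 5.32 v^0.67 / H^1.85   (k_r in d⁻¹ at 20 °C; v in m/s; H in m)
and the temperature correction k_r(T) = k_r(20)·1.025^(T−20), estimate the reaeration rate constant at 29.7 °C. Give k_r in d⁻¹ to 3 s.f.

k_r(20) = 5.32 × 0.664^0.67 / 6.20^1.85 = 5.32 × 0.7601 / 29.24 = 0.1383 d⁻¹.
k_r(29.7) = 0.1383 × 1.025^(29.7−20) = 0.1383 × 1.271 = 0.1757 d⁻¹.

k_r ≈ 0.176 d⁻¹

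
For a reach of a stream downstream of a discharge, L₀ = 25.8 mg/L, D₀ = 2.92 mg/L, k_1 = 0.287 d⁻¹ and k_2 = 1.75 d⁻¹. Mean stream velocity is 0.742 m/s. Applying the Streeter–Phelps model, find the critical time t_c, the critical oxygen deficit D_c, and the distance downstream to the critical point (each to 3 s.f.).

With k_2/k_1 = 6.098 and 1 − D₀(k_2−k_1)/(k_1 L₀) = 0.4231,
t_c = ln(6.098 × 0.4231) / (1.75 − 0.287) = ln(2.580) / 1.463 = 0.9477/1.463 = 0.6478 d.
L(t_c) = L₀ e^(−k_1 t_c) = 25.8 × 0.8304 = 21.42 mg/L, and at the critical point k_2 D_c = k_1 L, so D_c = (0.287/1.75) × 21.42 = 3.513 mg/L.
x_c = v t_c = 0.742 m/s × 0.6478 d × 86400 s/d = 41530 m ≈ 41.5 km.

t_c ≈ 0.648 d; D_c ≈ 3.51 mg/L; x_c ≈ 41.5 km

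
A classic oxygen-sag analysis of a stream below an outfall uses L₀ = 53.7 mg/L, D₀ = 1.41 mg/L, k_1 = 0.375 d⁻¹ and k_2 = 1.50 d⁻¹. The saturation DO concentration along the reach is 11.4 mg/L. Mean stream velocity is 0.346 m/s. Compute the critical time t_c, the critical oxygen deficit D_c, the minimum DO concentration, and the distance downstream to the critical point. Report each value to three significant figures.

With k_2/k_1 = 4.000 and 1 − D₀(k_2−k_1)/(k_1 L₀) = 0.9212,
t_c = ln(4.000 × 0.9212) / (1.50 − 0.375) = ln(3.685) / 1.125 = 1.304/1.125 = 1.159 d.
L(t_c) = L₀ e^(−k_1 t_c) = 53.7 × 0.6474 = 34.77 mg/L, and at the critical point k_2 D_c = k_1 L, so D_c = (0.375/1.50) × 34.77 = 8.692 mg/L.
Minimum DO = C_s − D_c = 11.4 − 8.692 = 2.708 mg/L.
x_c = v t_c = 0.346 m/s × 1.159 d × 86400 s/d = 34660 m ≈ 34.7 km.

t_c ≈ 1.16 d; D_c ≈ 8.69 mg/L; min DO ≈ 2.71 mg/L; x_c ≈ 34.7 km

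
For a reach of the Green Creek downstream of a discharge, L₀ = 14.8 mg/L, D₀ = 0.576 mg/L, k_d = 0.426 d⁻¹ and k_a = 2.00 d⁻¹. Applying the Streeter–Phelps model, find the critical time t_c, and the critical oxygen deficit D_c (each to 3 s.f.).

t_c ≈ 0.884 d; D_c ≈ 2.16 mg/L

t_c = [1/(k_a−k_d)] ln[(k_a/k_d)(1 − D₀(k_a−k_d)/(k_d L₀))]
= [1/(2.00−0.426)] ln[(2.00/0.426)(1 − 0.576×1.574/(0.426×14.8))]
= (1/1.574) ln[4.695 × 0.8562] = 0.6353 × ln(4.020) = 0.6353 × 1.391 = 0.8839 d.
L(t_c) = L₀ e^(−k_d t_c) = 14.8 × 0.6862 = 10.16 mg/L, and at the critical point k_a D_c = k_d L, so D_c = (0.426/2.00) × 10.16 = 2.163 mg/L.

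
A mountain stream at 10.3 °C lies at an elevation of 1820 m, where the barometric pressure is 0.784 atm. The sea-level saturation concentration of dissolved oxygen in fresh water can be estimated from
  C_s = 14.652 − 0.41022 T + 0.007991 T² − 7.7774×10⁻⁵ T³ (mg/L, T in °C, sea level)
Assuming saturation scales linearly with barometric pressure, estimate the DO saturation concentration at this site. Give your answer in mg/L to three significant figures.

C_s ≈ 8.77 mg/L

At sea level: C_s = 14.652 − 0.41022×10.3 + 0.007991×10.3² − 7.7774×10⁻⁵×10.3³ = 11.19 mg/L.
Pressure correction: C_s' = 11.19 × 0.784 = 8.773 mg/L.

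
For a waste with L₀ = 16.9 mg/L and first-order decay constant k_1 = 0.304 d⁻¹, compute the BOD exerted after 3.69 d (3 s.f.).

y_t = L₀(1 − e^(−k_1 t)) = 16.9 × (1 − e^(−0.304×3.69))
= 16.9 × (1 − 0.3257) = 16.9 × 0.6743 = 11.40 mg/L.

y ≈ 11.4 mg/L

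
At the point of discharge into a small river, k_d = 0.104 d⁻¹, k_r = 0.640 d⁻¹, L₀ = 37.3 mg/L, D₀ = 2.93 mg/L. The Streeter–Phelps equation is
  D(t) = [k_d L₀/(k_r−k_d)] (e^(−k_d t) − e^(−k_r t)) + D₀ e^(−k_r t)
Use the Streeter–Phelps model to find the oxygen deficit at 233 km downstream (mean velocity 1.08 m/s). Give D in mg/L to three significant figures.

D ≈ 4.71 mg/L

Travel time t = x/v = 233 km / (1.08 m/s) = 233000 m / 1.08 m/s = 215700 s = 2.497 d.
k_d L₀/(k_r−k_d) = 0.104×37.3/(0.640−0.104) = 3.879/0.5360 = 7.237 mg/L.
e^(−k_d t) = e^(−0.104×2.497) = 0.7713; e^(−k_r t) = e^(−0.640×2.497) = 0.2023.
D = 7.237 × (0.7713 − 0.2023) + 2.93 × 0.2023 = 4.118 + 0.5927 = 4.711 mg/L.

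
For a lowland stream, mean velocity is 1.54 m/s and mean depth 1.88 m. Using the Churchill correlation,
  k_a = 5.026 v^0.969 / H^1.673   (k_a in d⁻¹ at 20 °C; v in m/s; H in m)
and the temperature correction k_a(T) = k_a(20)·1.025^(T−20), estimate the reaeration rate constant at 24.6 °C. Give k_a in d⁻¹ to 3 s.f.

k_a(20) = 5.026 × 1.54^0.969 / 1.88^1.673 = 5.026 × 1.520 / 2.875 = 2.656 d⁻¹.
k_a(24.6) = 2.656 × 1.025^(24.6−20) = 2.656 × 1.120 = 2.976 d⁻¹.

k_a ≈ 2.98 d⁻¹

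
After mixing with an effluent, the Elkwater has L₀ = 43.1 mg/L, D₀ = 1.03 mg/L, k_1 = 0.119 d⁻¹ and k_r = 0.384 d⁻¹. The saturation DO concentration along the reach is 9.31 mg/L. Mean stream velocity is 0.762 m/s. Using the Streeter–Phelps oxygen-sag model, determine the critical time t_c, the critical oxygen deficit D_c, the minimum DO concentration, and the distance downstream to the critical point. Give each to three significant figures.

t_c ≈ 4.21 d; D_c ≈ 8.09 mg/L; min DO ≈ 1.22 mg/L; x_c ≈ 277 km

t_c = [1/(k_r−k_1)] ln[(k_r/k_1)(1 − D₀(k_r−k_1)/(k_1 L₀))]
= [1/(0.384−0.119)] ln[(0.384/0.119)(1 − 1.03×0.2650/(0.119×43.1))]
= (1/0.2650) ln[3.227 × 0.9468] = 3.774 × ln(3.055) = 3.774 × 1.117 = 4.214 d.
D_c = (k_1/k_r) L₀ e^(−k_1 t_c) = (0.119/0.384) × 43.1 × e^(−0.119×4.214) = 0.3099 × 43.1 × 0.6056 = 8.089 mg/L.
Minimum DO = C_s − D_c = 9.31 − 8.089 = 1.221 mg/L.
x_c = v t_c = 0.762 m/s × 4.214 d × 86400 s/d = 277500 m ≈ 277 km.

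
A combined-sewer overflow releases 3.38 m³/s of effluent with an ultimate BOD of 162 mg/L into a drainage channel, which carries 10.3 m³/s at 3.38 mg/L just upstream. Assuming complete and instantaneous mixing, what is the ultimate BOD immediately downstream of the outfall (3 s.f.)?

42.6 mg/L

Flow-weighted mixing: C = (Q_r C_r + Q_w C_w)/(Q_r + Q_w)
= (10.3×3.38 + 3.38×162)/(10.3 + 3.38) = 582.4/13.68 = 42.57 mg/L.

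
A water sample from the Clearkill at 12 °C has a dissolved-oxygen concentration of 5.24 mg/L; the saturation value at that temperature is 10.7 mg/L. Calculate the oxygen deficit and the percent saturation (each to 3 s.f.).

D ≈ 5.46 mg/L; 49.0 % saturation

D = C_s − C = 10.7 − 5.24 = 5.46 mg/L.
% saturation = 5.24/10.7 × 100 = 49.0 %.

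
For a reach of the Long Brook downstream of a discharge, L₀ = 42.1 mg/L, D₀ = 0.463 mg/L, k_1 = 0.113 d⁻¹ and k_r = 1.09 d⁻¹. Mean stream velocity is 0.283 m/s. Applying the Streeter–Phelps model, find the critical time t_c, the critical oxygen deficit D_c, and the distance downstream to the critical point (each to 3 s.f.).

t_c ≈ 2.22 d; D_c ≈ 3.40 mg/L; x_c ≈ 54.2 km

t_c = [1/(k_r−k_1)] ln[(k_r/k_1)(1 − D₀(k_r−k_1)/(k_1 L₀))]
= [1/(1.09−0.113)] ln[(1.09/0.113)(1 − 0.463×0.9770/(0.113×42.1))]
= (1/0.9770) ln[9.646 × 0.9049] = 1.024 × ln(8.729) = 1.024 × 2.167 = 2.218 d.
D_c = (k_1/k_r) L₀ e^(−k_1 t_c) = (0.113/1.09) × 42.1 × e^(−0.113×2.218) = 0.1037 × 42.1 × 0.7783 = 3.397 mg/L.
x_c = v t_c = 0.283 m/s × 2.218 d × 86400 s/d = 54220 m ≈ 54.2 km.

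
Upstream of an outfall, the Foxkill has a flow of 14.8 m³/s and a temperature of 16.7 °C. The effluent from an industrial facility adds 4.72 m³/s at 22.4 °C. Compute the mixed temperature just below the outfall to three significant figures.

Flow-weighted mixing: C = (Q_r C_r + Q_w C_w)/(Q_r + Q_w)
= (14.8×16.7 + 4.72×22.4)/(14.8 + 4.72) = 352.9/19.52 = 18.08 °C.

18.1 °C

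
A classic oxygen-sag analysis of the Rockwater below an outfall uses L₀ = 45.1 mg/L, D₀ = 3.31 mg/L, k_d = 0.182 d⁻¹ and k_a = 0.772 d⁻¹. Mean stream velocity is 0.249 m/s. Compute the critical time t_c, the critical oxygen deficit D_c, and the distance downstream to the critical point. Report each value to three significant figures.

t_c = [1/(k_a−k_d)] ln[(k_a/k_d)(1 − D₀(k_a−k_d)/(k_d L₀))]
= [1/(0.772−0.182)] ln[(0.772/0.182)(1 − 3.31×0.5900/(0.182×45.1))]
= (1/0.5900) ln[4.242 × 0.7621] = 1.695 × ln(3.233) = 1.695 × 1.173 = 1.989 d.
L(t_c) = L₀ e^(−k_d t_c) = 45.1 × 0.6963 = 31.40 mg/L, and at the critical point k_a D_c = k_d L, so D_c = (0.182/0.772) × 31.40 = 7.404 mg/L.
x_c = v t_c = 0.249 m/s × 1.989 d × 86400 s/d = 42780 m ≈ 42.8 km.

t_c ≈ 1.99 d; D_c ≈ 7.40 mg/L; x_c ≈ 42.8 km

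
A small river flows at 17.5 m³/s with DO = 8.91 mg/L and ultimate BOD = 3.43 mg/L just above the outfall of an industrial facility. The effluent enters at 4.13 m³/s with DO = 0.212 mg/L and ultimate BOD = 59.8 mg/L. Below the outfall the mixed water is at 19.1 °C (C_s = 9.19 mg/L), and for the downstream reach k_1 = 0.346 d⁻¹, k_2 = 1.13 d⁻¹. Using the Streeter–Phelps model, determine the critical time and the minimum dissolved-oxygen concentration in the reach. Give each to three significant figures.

Mixed DO = (17.5×8.91 + 4.13×0.212)/(17.5+4.13) = 156.8/21.63 = 7.249 mg/L.
Mixed L₀ = (17.5×3.43 + 4.13×59.8)/(21.63) = 307.0/21.63 = 14.19 mg/L.
Initial deficit D₀ = C_s − DO₀ = 9.19 − 7.249 = 1.941 mg/L.
t_c = (1/0.7840) ln[(1.13/0.346)(1 − 1.941×0.7840/(0.346×14.19))] = 1.276 × ln(2.254) = 1.037 d.
D_c = (0.346/1.13) × 14.19 × e^(−0.346×1.037) = 0.3062 × 14.19 × 0.6986 = 3.036 mg/L.
Minimum DO = 9.19 − 3.036 = 6.154 mg/L.

t_c ≈ 1.04 d; minimum DO ≈ 6.15 mg/L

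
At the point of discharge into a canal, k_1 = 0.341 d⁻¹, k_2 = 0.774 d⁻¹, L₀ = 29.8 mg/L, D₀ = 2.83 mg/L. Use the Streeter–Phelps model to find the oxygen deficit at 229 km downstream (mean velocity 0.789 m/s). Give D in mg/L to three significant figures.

Travel time t = x/v = 229 km / (0.789 m/s) = 229000 m / 0.789 m/s = 290200 s = 3.359 d.
k_1 L₀/(k_2−k_1) = 0.341×29.8/(0.774−0.341) = 10.16/0.4330 = 23.47 mg/L.
e^(−k_1 t) = e^(−0.341×3.359) = 0.3181; e^(−k_2 t) = e^(−0.774×3.359) = 0.07427.
D = 23.47 × (0.3181 − 0.07427) + 2.83 × 0.07427 = 5.721 + 0.2102 = 5.932 mg/L.

D ≈ 5.93 mg/L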